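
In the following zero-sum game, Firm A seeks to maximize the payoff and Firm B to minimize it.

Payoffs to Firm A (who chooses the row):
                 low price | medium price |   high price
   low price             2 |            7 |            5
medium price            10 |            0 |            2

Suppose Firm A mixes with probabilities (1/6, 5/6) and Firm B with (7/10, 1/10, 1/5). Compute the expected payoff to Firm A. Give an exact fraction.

Against (7/10, 1/10, 1/5), each row's expected payoff is low price: 31/10; medium price: 37/5.
Taking the (1/6, 5/6)-weighted average: (1/6)·(31/10) + (5/6)·(37/5) = 401/60.

401/60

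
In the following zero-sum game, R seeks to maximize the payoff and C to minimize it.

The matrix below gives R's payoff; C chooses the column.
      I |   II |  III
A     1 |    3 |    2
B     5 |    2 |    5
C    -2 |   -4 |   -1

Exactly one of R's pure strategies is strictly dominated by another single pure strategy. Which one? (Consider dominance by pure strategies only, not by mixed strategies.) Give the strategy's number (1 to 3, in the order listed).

3

Compare C with A: 1 > -2, 3 > -4, 2 > -1.
So A strictly dominates C for R; C is strictly dominated.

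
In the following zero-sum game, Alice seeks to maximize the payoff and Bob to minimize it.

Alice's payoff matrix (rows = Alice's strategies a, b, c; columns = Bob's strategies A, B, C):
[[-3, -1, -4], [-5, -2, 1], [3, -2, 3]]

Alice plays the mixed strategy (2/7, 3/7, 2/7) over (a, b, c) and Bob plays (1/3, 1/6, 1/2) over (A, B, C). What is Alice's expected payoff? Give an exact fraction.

-13/14

Against (1/3, 1/6, 1/2), each row's expected payoff is a: -19/6; b: -3/2; c: 13/6.
Taking the (2/7, 3/7, 2/7)-weighted average: (2/7)·(-19/6) + (3/7)·(-3/2) + (2/7)·(13/6) = -13/14.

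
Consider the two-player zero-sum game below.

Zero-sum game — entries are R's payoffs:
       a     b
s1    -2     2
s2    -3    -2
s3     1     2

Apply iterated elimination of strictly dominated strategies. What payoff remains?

1

Row s2 is strictly dominated by row s1 (-2>-3, 2>-2); eliminate s2.
Column b is strictly dominated by a for C (-2<2, 1<2); eliminate b.
Row s1 is strictly dominated by row s3 (1>-2); eliminate s1.
Only (s3, a) remains, with payoff 1.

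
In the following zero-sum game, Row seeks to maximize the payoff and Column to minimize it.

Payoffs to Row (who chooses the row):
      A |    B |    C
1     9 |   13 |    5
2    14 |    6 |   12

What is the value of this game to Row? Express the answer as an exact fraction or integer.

Column A is strictly dominated by C for Column (it gives Row more in every row).
The remaining 2×2 game on (1, 2) × (B, C) has no saddle point. Let Row play 1 with probability p; indifference gives 13p + 6(1−p) = 5p + 12(1−p), so p = 3/7.
Similarly Column's optimal q on B is 1/2, and the value is 13·(1/2) + (5)·(1/2) = 9.

9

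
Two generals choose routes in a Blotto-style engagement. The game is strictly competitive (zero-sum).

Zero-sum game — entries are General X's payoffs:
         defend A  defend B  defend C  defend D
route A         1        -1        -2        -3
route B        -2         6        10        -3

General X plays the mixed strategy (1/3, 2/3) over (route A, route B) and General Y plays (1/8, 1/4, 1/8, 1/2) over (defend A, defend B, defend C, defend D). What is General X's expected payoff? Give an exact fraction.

1/24

Against (1/8, 1/4, 1/8, 1/2), each row's expected payoff is route A: -15/8; route B: 1.
Taking the (1/3, 2/3)-weighted average: (1/3)·(-15/8) + (2/3)·(1) = 1/24.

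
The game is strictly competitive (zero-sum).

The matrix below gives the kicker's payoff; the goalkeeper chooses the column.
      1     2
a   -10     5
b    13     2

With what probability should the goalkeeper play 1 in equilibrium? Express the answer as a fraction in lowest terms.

Row minima are -10 and 2, so the kicker's maximin is 2; column maxima are 13 and 5, so the goalkeeper's minimax is 5. These differ, so the equilibrium is in mixed strategies.
Let the goalkeeper play 1 with probability q. The kicker is indifferent when −10q + 5(1−q) = 13q + 2(1−q), giving q = 3/26.

3/26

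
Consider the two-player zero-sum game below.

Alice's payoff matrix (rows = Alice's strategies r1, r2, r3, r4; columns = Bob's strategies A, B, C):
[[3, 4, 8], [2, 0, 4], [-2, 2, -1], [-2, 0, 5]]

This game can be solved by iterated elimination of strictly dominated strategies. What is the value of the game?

Row r3 is strictly dominated by row r1 (3>-2, 4>2, 8>-1); eliminate r3.
Column C is strictly dominated by A for Bob (3<8, 2<4, -2<5); eliminate C.
Row r4 is strictly dominated by row r1 (3>-2, 4>0); eliminate r4.
Row r2 is strictly dominated by row r1 (3>2, 4>0); eliminate r2.
Column B is strictly dominated by A for Bob (3<4); eliminate B.
Only (r1, A) remains, with payoff 3.

3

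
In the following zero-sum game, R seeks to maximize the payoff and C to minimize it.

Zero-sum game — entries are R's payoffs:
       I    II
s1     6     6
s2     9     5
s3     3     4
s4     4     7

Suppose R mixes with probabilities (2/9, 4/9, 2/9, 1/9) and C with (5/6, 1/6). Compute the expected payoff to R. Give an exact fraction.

Against (5/6, 1/6), each row's expected payoff is s1: 6; s2: 25/3; s3: 19/6; s4: 9/2.
Taking the (2/9, 4/9, 2/9, 1/9)-weighted average: (2/9)·(6) + (4/9)·(25/3) + (2/9)·(19/6) + (1/9)·(9/2) = 337/54.

337/54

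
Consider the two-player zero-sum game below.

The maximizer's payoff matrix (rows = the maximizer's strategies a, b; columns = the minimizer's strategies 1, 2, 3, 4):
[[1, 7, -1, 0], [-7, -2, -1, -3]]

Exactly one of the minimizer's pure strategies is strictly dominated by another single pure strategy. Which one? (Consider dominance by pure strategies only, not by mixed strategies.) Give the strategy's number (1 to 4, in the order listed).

2

The minimizer prefers columns that give the maximizer less. Compare 2 with 1: 1 < 7, -7 < -2.
So 1 strictly dominates 2 for the minimizer; 2 is strictly dominated.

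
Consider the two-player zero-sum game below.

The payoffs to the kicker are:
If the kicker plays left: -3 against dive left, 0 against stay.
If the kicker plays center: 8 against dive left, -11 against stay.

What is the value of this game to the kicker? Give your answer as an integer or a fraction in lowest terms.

-3/2

Row minima are -3 and -11, so the kicker's maximin is -3; column maxima are 8 and 0, so the goalkeeper's minimax is 0. These differ, so the equilibrium is in mixed strategies.
Let the kicker play left with probability p. The goalkeeper is indifferent when −3p + 8(1−p) = −11(1−p), giving p = 19/22.
Let the goalkeeper play dive left with probability q. The kicker is indifferent when −3q = 8q − 11(1−q), giving q = 1/2.
The value is -3·(1/2) + (0)·(1/2) = -3/2.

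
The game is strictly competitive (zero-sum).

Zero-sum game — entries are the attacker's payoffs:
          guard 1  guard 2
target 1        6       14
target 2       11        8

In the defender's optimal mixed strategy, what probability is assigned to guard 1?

6/11

Row minima are 6 and 8, so the attacker's maximin is 8; column maxima are 11 and 14, so the defender's minimax is 11. These differ, so the equilibrium is in mixed strategies.
Let the defender play guard 1 with probability q. The attacker is indifferent when 6q + 14(1−q) = 11q + 8(1−q), giving q = 6/11.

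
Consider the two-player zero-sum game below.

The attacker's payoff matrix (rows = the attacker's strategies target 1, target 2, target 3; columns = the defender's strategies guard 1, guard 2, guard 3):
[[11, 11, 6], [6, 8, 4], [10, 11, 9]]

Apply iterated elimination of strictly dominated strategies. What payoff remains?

Row target 2 is strictly dominated by row target 1 (11>6, 11>8, 6>4); eliminate target 2.
Column guard 2 is strictly dominated by guard 3 for the defender (6<11, 9<11); eliminate guard 2.
Column guard 1 is strictly dominated by guard 3 for the defender (6<11, 9<10); eliminate guard 1.
Row target 1 is strictly dominated by row target 3 (9>6); eliminate target 1.
Only (target 3, guard 3) remains, with payoff 9.

9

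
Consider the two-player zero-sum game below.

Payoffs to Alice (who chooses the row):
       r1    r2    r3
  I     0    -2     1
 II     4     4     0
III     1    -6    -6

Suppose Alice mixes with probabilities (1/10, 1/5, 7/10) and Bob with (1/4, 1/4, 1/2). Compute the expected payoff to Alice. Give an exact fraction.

Against (1/4, 1/4, 1/2), each row's expected payoff is I: 0; II: 2; III: -17/4.
Taking the (1/10, 1/5, 7/10)-weighted average: (1/10)·(0) + (1/5)·(2) + (7/10)·(-17/4) = -103/40.

-103/40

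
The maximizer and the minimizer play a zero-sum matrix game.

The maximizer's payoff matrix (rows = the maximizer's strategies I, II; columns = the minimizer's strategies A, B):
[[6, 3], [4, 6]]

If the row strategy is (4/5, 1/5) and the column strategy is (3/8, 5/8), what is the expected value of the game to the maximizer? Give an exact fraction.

Against (3/8, 5/8), each row's expected payoff is I: 33/8; II: 21/4.
Taking the (4/5, 1/5)-weighted average: (4/5)·(33/8) + (1/5)·(21/4) = 87/20.

87/20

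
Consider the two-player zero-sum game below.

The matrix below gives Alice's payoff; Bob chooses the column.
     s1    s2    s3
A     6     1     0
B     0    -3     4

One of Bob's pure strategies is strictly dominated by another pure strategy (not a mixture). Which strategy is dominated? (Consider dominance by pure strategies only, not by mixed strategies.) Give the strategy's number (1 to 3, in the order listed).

Bob prefers columns that give Alice less. Compare s1 with s2: 1 < 6, -3 < 0.
So s2 strictly dominates s1 for Bob; s1 is strictly dominated.

1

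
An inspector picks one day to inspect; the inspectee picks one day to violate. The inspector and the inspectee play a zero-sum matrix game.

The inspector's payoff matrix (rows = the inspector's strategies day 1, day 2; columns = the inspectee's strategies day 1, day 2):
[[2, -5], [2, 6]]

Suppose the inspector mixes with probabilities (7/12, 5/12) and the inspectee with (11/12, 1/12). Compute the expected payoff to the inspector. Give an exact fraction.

Against (11/12, 1/12), each row's expected payoff is day 1: 17/12; day 2: 7/3.
Taking the (7/12, 5/12)-weighted average: (7/12)·(17/12) + (5/12)·(7/3) = 259/144.

259/144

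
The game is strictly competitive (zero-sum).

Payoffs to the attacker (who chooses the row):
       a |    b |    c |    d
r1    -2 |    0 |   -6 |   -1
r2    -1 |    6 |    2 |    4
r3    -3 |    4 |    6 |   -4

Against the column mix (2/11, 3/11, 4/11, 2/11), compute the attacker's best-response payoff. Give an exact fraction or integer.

32/11

r1: (-2)·(2/11) + (0)·(3/11) + (-6)·(4/11) + (-1)·(2/11) = -30/11.
r2: (-1)·(2/11) + (6)·(3/11) + (2)·(4/11) + (4)·(2/11) = 32/11.
r3: (-3)·(2/11) + (4)·(3/11) + (6)·(4/11) + (-4)·(2/11) = 2.
The best pure response is r2 with expected payoff 32/11.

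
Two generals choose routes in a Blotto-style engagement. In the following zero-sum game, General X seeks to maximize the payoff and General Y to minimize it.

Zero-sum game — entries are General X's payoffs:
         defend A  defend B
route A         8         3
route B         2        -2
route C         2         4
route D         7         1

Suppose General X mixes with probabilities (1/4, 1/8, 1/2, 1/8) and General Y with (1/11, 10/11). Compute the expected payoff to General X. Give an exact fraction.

Against (1/11, 10/11), each row's expected payoff is route A: 38/11; route B: -18/11; route C: 42/11; route D: 17/11.
Taking the (1/4, 1/8, 1/2, 1/8)-weighted average: (1/4)·(38/11) + (1/8)·(-18/11) + (1/2)·(42/11) + (1/8)·(17/11) = 243/88.

243/88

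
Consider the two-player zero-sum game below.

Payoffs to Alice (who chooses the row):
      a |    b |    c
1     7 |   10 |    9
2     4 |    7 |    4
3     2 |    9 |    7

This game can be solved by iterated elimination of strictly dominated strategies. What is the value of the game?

Row 3 is strictly dominated by row 1 (7>2, 10>9, 9>7); eliminate 3.
Row 2 is strictly dominated by row 1 (7>4, 10>7, 9>4); eliminate 2.
Column c is strictly dominated by a for Bob (7<9); eliminate c.
Column b is strictly dominated by a for Bob (7<10); eliminate b.
Only (1, a) remains, with payoff 7.

7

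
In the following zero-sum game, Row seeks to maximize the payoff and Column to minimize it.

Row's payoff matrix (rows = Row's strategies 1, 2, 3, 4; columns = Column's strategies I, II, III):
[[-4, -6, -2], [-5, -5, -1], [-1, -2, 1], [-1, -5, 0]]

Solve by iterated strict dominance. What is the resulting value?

Column III is strictly dominated by I for Column (-4<-2, -5<-1, -1<1, -1<0); eliminate III.
Row 2 is strictly dominated by row 3 (-1>-5, -2>-5); eliminate 2.
Row 1 is strictly dominated by row 3 (-1>-4, -2>-6); eliminate 1.
Column I is strictly dominated by II for Column (-2<-1, -5<-1); eliminate I.
Row 4 is strictly dominated by row 3 (-2>-5); eliminate 4.
Only (3, II) remains, with payoff -2.

-2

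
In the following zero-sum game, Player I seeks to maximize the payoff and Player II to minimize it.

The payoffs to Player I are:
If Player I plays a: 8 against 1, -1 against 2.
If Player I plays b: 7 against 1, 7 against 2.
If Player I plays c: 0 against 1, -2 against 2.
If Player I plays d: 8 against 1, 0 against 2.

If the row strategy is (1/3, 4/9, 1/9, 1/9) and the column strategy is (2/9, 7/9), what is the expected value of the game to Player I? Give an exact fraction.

Against (2/9, 7/9), each row's expected payoff is a: 1; b: 7; c: -14/9; d: 16/9.
Taking the (1/3, 4/9, 1/9, 1/9)-weighted average: (1/3)·(1) + (4/9)·(7) + (1/9)·(-14/9) + (1/9)·(16/9) = 281/81.

281/81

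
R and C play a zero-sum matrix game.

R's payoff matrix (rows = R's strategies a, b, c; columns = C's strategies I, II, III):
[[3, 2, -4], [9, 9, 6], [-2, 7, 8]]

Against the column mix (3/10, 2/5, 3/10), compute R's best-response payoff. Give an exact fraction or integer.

81/10

a: (3)·(3/10) + (2)·(2/5) + (-4)·(3/10) = 1/2.
b: (9)·(3/10) + (9)·(2/5) + (6)·(3/10) = 81/10.
c: (-2)·(3/10) + (7)·(2/5) + (8)·(3/10) = 23/5.
The best pure response is b with expected payoff 81/10.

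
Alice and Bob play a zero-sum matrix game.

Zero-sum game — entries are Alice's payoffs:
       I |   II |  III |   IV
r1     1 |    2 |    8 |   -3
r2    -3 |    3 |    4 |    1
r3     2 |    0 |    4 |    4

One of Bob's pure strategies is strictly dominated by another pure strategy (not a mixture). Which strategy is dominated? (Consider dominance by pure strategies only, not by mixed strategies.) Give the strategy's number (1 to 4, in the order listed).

3

Bob prefers columns that give Alice less. Compare III with I: 1 < 8, -3 < 4, 2 < 4.
So I strictly dominates III for Bob; III is strictly dominated.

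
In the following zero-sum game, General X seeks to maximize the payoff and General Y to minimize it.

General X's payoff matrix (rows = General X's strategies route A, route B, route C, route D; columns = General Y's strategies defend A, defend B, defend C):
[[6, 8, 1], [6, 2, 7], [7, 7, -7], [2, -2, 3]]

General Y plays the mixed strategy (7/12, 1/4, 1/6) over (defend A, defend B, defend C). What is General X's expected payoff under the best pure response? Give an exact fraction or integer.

route A: (6)·(7/12) + (8)·(1/4) + (1)·(1/6) = 17/3.
route B: (6)·(7/12) + (2)·(1/4) + (7)·(1/6) = 31/6.
route C: (7)·(7/12) + (7)·(1/4) + (-7)·(1/6) = 14/3.
route D: (2)·(7/12) + (-2)·(1/4) + (3)·(1/6) = 7/6.
The best pure response is route A with expected payoff 17/3.

17/3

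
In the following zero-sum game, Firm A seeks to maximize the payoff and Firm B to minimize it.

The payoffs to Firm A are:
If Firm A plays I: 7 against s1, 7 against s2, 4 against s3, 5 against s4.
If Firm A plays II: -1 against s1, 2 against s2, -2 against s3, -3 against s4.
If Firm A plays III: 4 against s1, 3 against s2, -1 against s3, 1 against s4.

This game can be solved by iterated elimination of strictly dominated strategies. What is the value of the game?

4

Column s1 is strictly dominated by s3 for Firm B (4<7, -2<-1, -1<4); eliminate s1.
Column s2 is strictly dominated by s3 for Firm B (4<7, -2<2, -1<3); eliminate s2.
Row III is strictly dominated by row I (4>-1, 5>1); eliminate III.
Row II is strictly dominated by row I (4>-2, 5>-3); eliminate II.
Column s4 is strictly dominated by s3 for Firm B (4<5); eliminate s4.
Only (I, s3) remains, with payoff 4.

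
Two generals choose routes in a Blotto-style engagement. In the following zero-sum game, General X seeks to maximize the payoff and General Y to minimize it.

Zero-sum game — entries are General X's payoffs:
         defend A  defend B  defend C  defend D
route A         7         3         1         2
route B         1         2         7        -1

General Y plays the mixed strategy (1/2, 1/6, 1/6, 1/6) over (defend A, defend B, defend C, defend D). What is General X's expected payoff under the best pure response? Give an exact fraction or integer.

route A: (7)·(1/2) + (3)·(1/6) + (1)·(1/6) + (2)·(1/6) = 9/2.
route B: (1)·(1/2) + (2)·(1/6) + (7)·(1/6) + (-1)·(1/6) = 11/6.
The best pure response is route A with expected payoff 9/2.

9/2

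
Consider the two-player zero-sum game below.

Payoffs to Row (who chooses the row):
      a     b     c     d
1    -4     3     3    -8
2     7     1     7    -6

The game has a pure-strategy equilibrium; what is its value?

-6

Row minima: -8, -6 → Row's maximin is -6.
Column maxima: 7, 3, 7, -6 → Column's minimax is -6.
They coincide at (2, d), so the value is -6.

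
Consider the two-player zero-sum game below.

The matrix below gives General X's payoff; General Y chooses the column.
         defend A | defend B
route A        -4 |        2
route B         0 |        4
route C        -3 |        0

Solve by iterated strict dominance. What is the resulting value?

Column defend B is strictly dominated by defend A for General Y (-4<2, 0<4, -3<0); eliminate defend B.
Row route C is strictly dominated by row route B (0>-3); eliminate route C.
Row route A is strictly dominated by row route B (0>-4); eliminate route A.
Only (route B, defend A) remains, with payoff 0.

0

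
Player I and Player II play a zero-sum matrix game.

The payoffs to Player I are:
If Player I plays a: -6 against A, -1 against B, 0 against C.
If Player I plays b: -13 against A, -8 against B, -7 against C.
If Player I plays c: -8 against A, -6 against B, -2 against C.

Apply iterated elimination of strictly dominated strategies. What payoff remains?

-6

Column B is strictly dominated by A for Player II (-6<-1, -13<-8, -8<-6); eliminate B.
Row c is strictly dominated by row a (-6>-8, 0>-2); eliminate c.
Column C is strictly dominated by A for Player II (-6<0, -13<-7); eliminate C.
Row b is strictly dominated by row a (-6>-13); eliminate b.
Only (a, A) remains, with payoff -6.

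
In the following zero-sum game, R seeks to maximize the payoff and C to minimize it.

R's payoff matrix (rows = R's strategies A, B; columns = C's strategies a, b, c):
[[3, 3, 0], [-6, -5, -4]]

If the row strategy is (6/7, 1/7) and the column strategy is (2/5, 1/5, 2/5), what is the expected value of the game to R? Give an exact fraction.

29/35

Against (2/5, 1/5, 2/5), each row's expected payoff is A: 9/5; B: -5.
Taking the (6/7, 1/7)-weighted average: (6/7)·(9/5) + (1/7)·(-5) = 29/35.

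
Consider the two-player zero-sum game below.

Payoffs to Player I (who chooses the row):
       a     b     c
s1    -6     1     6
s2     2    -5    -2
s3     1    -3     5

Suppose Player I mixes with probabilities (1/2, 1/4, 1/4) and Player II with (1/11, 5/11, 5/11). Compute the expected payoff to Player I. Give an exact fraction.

9/11

Against (1/11, 5/11, 5/11), each row's expected payoff is s1: 29/11; s2: -3; s3: 1.
Taking the (1/2, 1/4, 1/4)-weighted average: (1/2)·(29/11) + (1/4)·(-3) + (1/4)·(1) = 9/11.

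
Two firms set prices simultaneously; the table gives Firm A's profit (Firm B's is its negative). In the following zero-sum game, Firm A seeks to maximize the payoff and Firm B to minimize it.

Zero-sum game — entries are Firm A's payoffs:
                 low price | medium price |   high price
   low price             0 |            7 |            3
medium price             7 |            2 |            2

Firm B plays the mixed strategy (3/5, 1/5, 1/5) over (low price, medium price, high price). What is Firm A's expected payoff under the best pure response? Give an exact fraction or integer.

low price: (0)·(3/5) + (7)·(1/5) + (3)·(1/5) = 2.
medium price: (7)·(3/5) + (2)·(1/5) + (2)·(1/5) = 5.
The best pure response is medium price with expected payoff 5.

5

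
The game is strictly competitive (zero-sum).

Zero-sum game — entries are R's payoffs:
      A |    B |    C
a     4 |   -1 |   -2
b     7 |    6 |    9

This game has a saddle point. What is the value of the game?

Row minima: -2, 6 → R's maximin is 6.
Column maxima: 7, 6, 9 → C's minimax is 6.
They coincide at (b, B), so the value is 6.

6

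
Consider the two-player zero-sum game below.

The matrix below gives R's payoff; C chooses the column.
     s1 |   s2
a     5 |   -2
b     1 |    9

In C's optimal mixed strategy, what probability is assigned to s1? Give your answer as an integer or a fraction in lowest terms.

Row minima are -2 and 1, so R's maximin is 1; column maxima are 5 and 9, so C's minimax is 5. These differ, so the equilibrium is in mixed strategies.
Let C play s1 with probability q. R is indifferent when 5q − 2(1−q) = q + 9(1−q), giving q = 11/15.

11/15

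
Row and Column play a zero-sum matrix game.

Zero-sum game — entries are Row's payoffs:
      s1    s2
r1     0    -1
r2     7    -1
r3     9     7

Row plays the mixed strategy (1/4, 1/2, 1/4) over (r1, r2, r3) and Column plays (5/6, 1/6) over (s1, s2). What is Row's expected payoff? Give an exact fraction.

Against (5/6, 1/6), each row's expected payoff is r1: -1/6; r2: 17/3; r3: 26/3.
Taking the (1/4, 1/2, 1/4)-weighted average: (1/4)·(-1/6) + (1/2)·(17/3) + (1/4)·(26/3) = 119/24.

119/24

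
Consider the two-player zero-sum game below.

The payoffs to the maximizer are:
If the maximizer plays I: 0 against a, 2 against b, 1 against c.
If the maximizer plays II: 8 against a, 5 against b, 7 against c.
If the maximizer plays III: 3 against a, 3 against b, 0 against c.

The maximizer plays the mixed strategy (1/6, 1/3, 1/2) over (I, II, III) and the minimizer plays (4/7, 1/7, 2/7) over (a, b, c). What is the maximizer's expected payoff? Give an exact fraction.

Against (4/7, 1/7, 2/7), each row's expected payoff is I: 4/7; II: 51/7; III: 15/7.
Taking the (1/6, 1/3, 1/2)-weighted average: (1/6)·(4/7) + (1/3)·(51/7) + (1/2)·(15/7) = 151/42.

151/42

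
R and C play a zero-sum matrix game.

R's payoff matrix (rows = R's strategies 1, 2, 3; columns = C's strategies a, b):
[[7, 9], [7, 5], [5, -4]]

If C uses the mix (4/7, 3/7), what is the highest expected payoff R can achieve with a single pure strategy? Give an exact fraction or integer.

55/7

1: (7)·(4/7) + (9)·(3/7) = 55/7.
2: (7)·(4/7) + (5)·(3/7) = 43/7.
3: (5)·(4/7) + (-4)·(3/7) = 8/7.
The best pure response is 1 with expected payoff 55/7.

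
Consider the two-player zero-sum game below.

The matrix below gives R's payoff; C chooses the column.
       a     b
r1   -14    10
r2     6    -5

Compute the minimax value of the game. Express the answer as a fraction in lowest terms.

Row minima are -14 and -5, so R's maximin is -5; column maxima are 6 and 10, so C's minimax is 6. These differ, so the equilibrium is in mixed strategies.
Let R play r1 with probability p. C is indifferent when −14p + 6(1−p) = 10p − 5(1−p), giving p = 11/35.
Let C play a with probability q. R is indifferent when −14q + 10(1−q) = 6q − 5(1−q), giving q = 3/7.
The value is -14·(3/7) + (10)·(4/7) = -2/7.

-2/7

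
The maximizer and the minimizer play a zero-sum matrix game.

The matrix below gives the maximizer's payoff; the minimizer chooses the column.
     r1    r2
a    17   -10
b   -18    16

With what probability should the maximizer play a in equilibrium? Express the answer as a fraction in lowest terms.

34/61

Row minima are -10 and -18, so the maximizer's maximin is -10; column maxima are 17 and 16, so the minimizer's minimax is 16. These differ, so the equilibrium is in mixed strategies.
Let the maximizer play a with probability p. The minimizer is indifferent when 17p − 18(1−p) = −10p + 16(1−p), giving p = 34/61.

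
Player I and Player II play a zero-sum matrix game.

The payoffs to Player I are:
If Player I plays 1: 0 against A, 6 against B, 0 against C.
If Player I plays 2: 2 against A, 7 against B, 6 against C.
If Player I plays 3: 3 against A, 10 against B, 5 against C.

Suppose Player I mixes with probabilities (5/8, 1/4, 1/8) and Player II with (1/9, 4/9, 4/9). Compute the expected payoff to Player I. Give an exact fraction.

Against (1/9, 4/9, 4/9), each row's expected payoff is 1: 8/3; 2: 6; 3: 7.
Taking the (5/8, 1/4, 1/8)-weighted average: (5/8)·(8/3) + (1/4)·(6) + (1/8)·(7) = 97/24.

97/24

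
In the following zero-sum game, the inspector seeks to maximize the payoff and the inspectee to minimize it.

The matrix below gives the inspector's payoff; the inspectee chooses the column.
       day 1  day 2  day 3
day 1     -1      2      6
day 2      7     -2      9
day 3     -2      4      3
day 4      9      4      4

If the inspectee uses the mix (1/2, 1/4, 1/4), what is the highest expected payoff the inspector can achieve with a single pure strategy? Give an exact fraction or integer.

13/2

day 1: (-1)·(1/2) + (2)·(1/4) + (6)·(1/4) = 3/2.
day 2: (7)·(1/2) + (-2)·(1/4) + (9)·(1/4) = 21/4.
day 3: (-2)·(1/2) + (4)·(1/4) + (3)·(1/4) = 3/4.
day 4: (9)·(1/2) + (4)·(1/4) + (4)·(1/4) = 13/2.
The best pure response is day 4 with expected payoff 13/2.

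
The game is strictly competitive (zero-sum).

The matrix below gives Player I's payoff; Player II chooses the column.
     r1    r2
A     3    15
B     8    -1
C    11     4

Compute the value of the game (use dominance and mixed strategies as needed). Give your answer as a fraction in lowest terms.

Row B is strictly dominated by row C, so Player I never plays it.
The remaining 2×2 game on (A, C) × (r1, r2) has no saddle point. Let Player I play A with probability p; indifference gives 3p + 11(1−p) = 15p + 4(1−p), so p = 7/19.
Similarly Player II's optimal q on r1 is 11/19, and the value is 3·(11/19) + (15)·(8/19) = 153/19.

153/19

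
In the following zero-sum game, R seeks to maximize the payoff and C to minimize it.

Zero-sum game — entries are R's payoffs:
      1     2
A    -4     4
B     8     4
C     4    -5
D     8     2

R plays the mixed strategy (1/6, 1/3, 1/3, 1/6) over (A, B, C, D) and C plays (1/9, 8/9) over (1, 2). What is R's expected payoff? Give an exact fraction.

10/9

Against (1/9, 8/9), each row's expected payoff is A: 28/9; B: 40/9; C: -4; D: 8/3.
Taking the (1/6, 1/3, 1/3, 1/6)-weighted average: (1/6)·(28/9) + (1/3)·(40/9) + (1/3)·(-4) + (1/6)·(8/3) = 10/9.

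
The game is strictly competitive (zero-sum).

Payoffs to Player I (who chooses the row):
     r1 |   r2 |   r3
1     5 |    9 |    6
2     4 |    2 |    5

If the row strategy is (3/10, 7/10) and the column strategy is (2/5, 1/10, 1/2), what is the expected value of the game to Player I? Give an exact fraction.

Against (2/5, 1/10, 1/2), each row's expected payoff is 1: 59/10; 2: 43/10.
Taking the (3/10, 7/10)-weighted average: (3/10)·(59/10) + (7/10)·(43/10) = 239/50.

239/50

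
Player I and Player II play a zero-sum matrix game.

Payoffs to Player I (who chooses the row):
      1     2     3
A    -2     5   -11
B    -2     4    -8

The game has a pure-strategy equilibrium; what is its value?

Row minima: -11, -8 → Player I's maximin is -8.
Column maxima: -2, 5, -8 → Player II's minimax is -8.
They coincide at (B, 3), so the value is -8.

-8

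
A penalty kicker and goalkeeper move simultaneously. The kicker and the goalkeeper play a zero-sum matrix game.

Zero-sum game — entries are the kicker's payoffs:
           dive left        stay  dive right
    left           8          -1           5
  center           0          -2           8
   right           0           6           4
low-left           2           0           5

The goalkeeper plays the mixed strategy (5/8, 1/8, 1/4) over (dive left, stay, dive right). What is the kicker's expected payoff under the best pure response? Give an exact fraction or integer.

left: (8)·(5/8) + (-1)·(1/8) + (5)·(1/4) = 49/8.
center: (0)·(5/8) + (-2)·(1/8) + (8)·(1/4) = 7/4.
right: (0)·(5/8) + (6)·(1/8) + (4)·(1/4) = 7/4.
low-left: (2)·(5/8) + (0)·(1/8) + (5)·(1/4) = 5/2.
The best pure response is left with expected payoff 49/8.

49/8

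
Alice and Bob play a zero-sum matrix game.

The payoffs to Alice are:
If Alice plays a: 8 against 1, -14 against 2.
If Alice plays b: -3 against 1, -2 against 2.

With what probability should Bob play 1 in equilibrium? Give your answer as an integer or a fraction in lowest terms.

12/23

Row minima are -14 and -3, so Alice's maximin is -3; column maxima are 8 and -2, so Bob's minimax is -2. These differ, so the equilibrium is in mixed strategies.
Let Bob play 1 with probability q. Alice is indifferent when 8q − 14(1−q) = −3q − 2(1−q), giving q = 12/23.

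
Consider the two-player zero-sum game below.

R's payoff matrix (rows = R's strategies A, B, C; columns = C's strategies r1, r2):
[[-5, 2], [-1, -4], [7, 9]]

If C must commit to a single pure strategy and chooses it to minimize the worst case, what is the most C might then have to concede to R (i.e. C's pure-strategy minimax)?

7

The worst case (largest entry) in each column is r1: 7, r2: 9.
The best (smallest) of these is 7.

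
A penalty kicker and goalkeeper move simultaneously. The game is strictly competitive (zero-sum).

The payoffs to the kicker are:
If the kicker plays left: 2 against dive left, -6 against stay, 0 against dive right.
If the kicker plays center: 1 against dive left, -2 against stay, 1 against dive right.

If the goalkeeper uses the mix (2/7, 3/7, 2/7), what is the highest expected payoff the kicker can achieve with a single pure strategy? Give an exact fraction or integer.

left: (2)·(2/7) + (-6)·(3/7) + (0)·(2/7) = -2.
center: (1)·(2/7) + (-2)·(3/7) + (1)·(2/7) = -2/7.
The best pure response is center with expected payoff -2/7.

-2/7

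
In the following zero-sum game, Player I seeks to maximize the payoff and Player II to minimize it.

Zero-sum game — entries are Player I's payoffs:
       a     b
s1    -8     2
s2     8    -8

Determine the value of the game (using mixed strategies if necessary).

-24/13

Row minima are -8 and -8, so Player I's maximin is -8; column maxima are 8 and 2, so Player II's minimax is 2. These differ, so the equilibrium is in mixed strategies.
Let Player I play s1 with probability p. Player II is indifferent when −8p + 8(1−p) = 2p − 8(1−p), giving p = 8/13.
Let Player II play a with probability q. Player I is indifferent when −8q + 2(1−q) = 8q − 8(1−q), giving q = 5/13.
The value is -8·(5/13) + (2)·(8/13) = -24/13.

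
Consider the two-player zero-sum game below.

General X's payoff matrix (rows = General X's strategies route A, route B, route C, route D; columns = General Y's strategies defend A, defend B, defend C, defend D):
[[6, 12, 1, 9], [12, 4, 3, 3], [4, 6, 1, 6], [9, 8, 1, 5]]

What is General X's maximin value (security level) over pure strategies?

3

The worst-case payoff for each row is route A: 1, route B: 3, route C: 1, route D: 1.
The best of these is 3.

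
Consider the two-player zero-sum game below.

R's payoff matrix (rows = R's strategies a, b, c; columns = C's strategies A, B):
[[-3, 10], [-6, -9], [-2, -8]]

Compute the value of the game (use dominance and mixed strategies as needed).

Row b is strictly dominated by row c, so R never plays it.
The remaining 2×2 game on (a, c) × (A, B) has no saddle point. Let R play a with probability p; indifference gives −3p − 2(1−p) = 10p − 8(1−p), so p = 6/19.
Similarly C's optimal q on A is 18/19, and the value is -3·(18/19) + (10)·(1/19) = -44/19.

-44/19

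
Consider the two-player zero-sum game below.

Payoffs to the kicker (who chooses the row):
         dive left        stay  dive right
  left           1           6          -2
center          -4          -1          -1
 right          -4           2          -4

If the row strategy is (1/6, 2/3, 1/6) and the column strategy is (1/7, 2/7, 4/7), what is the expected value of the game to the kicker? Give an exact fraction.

Against (1/7, 2/7, 4/7), each row's expected payoff is left: 5/7; center: -10/7; right: -16/7.
Taking the (1/6, 2/3, 1/6)-weighted average: (1/6)·(5/7) + (2/3)·(-10/7) + (1/6)·(-16/7) = -17/14.

-17/14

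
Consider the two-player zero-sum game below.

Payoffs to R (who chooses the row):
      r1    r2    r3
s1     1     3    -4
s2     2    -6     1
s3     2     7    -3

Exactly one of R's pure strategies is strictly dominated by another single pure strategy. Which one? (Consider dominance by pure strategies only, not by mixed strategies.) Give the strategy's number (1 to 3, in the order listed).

Compare s1 with s3: 2 > 1, 7 > 3, -3 > -4.
So s3 strictly dominates s1 for R; s1 is strictly dominated.

1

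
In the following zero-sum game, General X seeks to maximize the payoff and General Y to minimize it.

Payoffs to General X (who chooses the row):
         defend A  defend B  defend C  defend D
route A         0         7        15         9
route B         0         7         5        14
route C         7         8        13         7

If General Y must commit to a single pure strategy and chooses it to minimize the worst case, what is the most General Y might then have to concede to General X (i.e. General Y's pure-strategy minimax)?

7

The worst case (largest entry) in each column is defend A: 7, defend B: 8, defend C: 15, defend D: 14.
The best (smallest) of these is 7.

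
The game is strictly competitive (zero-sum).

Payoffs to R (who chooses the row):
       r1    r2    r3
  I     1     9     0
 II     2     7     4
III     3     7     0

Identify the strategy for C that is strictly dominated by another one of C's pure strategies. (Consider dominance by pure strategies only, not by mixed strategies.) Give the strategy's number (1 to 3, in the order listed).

C prefers columns that give R less. Compare r2 with r1: 1 < 9, 2 < 7, 3 < 7.
So r1 strictly dominates r2 for C; r2 is strictly dominated.

2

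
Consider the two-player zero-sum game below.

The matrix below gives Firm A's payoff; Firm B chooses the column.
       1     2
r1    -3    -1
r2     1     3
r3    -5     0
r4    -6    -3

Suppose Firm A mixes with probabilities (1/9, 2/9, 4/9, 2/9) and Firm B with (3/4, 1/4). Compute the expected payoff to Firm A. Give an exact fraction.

-25/9

Against (3/4, 1/4), each row's expected payoff is r1: -5/2; r2: 3/2; r3: -15/4; r4: -21/4.
Taking the (1/9, 2/9, 4/9, 2/9)-weighted average: (1/9)·(-5/2) + (2/9)·(3/2) + (4/9)·(-15/4) + (2/9)·(-21/4) = -25/9.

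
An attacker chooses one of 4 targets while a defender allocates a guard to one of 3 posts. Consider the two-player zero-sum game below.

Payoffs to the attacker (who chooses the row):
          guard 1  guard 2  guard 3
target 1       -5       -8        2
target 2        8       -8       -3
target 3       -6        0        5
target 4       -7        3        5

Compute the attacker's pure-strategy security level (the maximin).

-6

The worst-case payoff for each row is target 1: -8, target 2: -8, target 3: -6, target 4: -7.
The best of these is -6.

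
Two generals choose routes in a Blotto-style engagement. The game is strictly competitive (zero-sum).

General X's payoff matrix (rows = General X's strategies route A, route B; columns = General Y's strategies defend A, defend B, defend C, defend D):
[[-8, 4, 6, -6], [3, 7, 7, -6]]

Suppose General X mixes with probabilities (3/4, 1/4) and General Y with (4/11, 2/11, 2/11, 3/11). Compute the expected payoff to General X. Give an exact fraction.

-17/11

Against (4/11, 2/11, 2/11, 3/11), each row's expected payoff is route A: -30/11; route B: 2.
Taking the (3/4, 1/4)-weighted average: (3/4)·(-30/11) + (1/4)·(2) = -17/11.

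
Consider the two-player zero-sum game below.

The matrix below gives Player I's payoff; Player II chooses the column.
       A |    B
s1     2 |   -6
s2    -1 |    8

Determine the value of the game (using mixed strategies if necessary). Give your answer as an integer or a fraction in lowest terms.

10/17

Row minima are -6 and -1, so Player I's maximin is -1; column maxima are 2 and 8, so Player II's minimax is 2. These differ, so the equilibrium is in mixed strategies.
Let Player I play s1 with probability p. Player II is indifferent when 2p − (1−p) = −6p + 8(1−p), giving p = 9/17.
Let Player II play A with probability q. Player I is indifferent when 2q − 6(1−q) = −q + 8(1−q), giving q = 14/17.
The value is 2·(14/17) + (-6)·(3/17) = 10/17.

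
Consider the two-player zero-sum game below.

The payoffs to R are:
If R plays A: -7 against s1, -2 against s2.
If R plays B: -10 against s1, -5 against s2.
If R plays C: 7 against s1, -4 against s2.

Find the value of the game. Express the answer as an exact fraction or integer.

-21/8

Row B is strictly dominated by row A, so R never plays it.
The remaining 2×2 game on (A, C) × (s1, s2) has no saddle point. Let R play A with probability p; indifference gives −7p + 7(1−p) = −2p − 4(1−p), so p = 11/16.
Similarly C's optimal q on s1 is 1/8, and the value is -7·(1/8) + (-2)·(7/8) = -21/8.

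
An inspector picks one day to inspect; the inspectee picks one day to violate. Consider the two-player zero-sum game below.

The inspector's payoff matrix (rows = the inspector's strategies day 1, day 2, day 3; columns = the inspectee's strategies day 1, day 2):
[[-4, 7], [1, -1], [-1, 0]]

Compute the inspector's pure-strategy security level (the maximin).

-1

The worst-case payoff for each row is day 1: -4, day 2: -1, day 3: -1.
The best of these is -1.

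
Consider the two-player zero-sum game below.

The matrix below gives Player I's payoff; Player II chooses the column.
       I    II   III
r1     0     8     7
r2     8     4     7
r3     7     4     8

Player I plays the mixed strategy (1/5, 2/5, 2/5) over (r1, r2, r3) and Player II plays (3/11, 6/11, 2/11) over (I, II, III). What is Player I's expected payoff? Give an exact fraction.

28/5

Against (3/11, 6/11, 2/11), each row's expected payoff is r1: 62/11; r2: 62/11; r3: 61/11.
Taking the (1/5, 2/5, 2/5)-weighted average: (1/5)·(62/11) + (2/5)·(62/11) + (2/5)·(61/11) = 28/5.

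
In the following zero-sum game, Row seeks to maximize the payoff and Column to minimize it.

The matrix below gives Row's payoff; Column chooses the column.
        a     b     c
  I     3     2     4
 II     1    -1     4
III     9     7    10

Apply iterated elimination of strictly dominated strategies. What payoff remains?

Row II is strictly dominated by row III (9>1, 7>-1, 10>4); eliminate II.
Column a is strictly dominated by b for Column (2<3, 7<9); eliminate a.
Row I is strictly dominated by row III (7>2, 10>4); eliminate I.
Column c is strictly dominated by b for Column (7<10); eliminate c.
Only (III, b) remains, with payoff 7.

7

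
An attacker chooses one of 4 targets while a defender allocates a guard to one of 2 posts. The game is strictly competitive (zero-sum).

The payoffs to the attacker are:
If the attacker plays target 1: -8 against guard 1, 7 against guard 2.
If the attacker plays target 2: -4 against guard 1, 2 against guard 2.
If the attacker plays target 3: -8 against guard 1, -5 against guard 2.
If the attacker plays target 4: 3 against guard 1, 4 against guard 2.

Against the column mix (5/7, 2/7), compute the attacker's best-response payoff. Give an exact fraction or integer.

23/7

target 1: (-8)·(5/7) + (7)·(2/7) = -26/7.
target 2: (-4)·(5/7) + (2)·(2/7) = -16/7.
target 3: (-8)·(5/7) + (-5)·(2/7) = -50/7.
target 4: (3)·(5/7) + (4)·(2/7) = 23/7.
The best pure response is target 4 with expected payoff 23/7.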